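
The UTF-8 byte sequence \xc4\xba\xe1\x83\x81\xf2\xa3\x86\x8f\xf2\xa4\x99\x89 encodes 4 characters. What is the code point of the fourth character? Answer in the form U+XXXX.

U+A4649

Offset 0: leading byte 0xC4 = 11000100 → 2-byte char #1 = C4 BA.
Offset 2: leading byte 0xE1 = 11100001 → 3-byte char #2 = E1 83 81.
Offset 5: leading byte 0xF2 = 11110010 → 4-byte char #3 = F2 A3 86 8F.
Offset 9: leading byte 0xF2 = 11110010 → 4-byte char #4 = F2 A4 99 89.
Leading byte 0xF2 = 11110010 matches 11110xxx → 4-byte sequence.
Byte 1: 0xF2 = 11110010, payload 010 (3 bits).
Byte 2: 0xA4 = 10100100 (10xxxxxx ✓), payload 100100.
Byte 3: 0x99 = 10011001 (10xxxxxx ✓), payload 011001.
Byte 4: 0x89 = 10001001 (10xxxxxx ✓), payload 001001.
Concatenate: 010100100011001001001 = 0xA4649 (21 bits → U+A4649).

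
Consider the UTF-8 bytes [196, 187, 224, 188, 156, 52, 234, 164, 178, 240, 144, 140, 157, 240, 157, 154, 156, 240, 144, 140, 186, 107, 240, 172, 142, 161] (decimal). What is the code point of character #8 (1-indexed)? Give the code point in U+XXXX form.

Offset 0: leading byte 0xC4 = 11000100 → 2-byte char #1 = C4 BB.
Offset 2: leading byte 0xE0 = 11100000 → 3-byte char #2 = E0 BC 9C.
Offset 5: leading byte 0x34 = 00110100 → 1-byte char #3 = 34.
Offset 6: leading byte 0xEA = 11101010 → 3-byte char #4 = EA A4 B2.
Offset 9: leading byte 0xF0 = 11110000 → 4-byte char #5 = F0 90 8C 9D.
Offset 13: leading byte 0xF0 = 11110000 → 4-byte char #6 = F0 9D 9A 9C.
Offset 17: leading byte 0xF0 = 11110000 → 4-byte char #7 = F0 90 8C BA.
Offset 21: leading byte 0x6B = 01101011 → 1-byte char #8 = 6B.
Leading byte 0x6B = 01101011 matches 0xxxxxxx → 1-byte sequence.
Byte 1: 0x6B = 01101011, payload 1101011 (7 bits).
Concatenate: 1101011 = 0x6B (7 bits → U+006B).

U+006B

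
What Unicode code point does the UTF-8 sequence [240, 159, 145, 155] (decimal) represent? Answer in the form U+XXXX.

Leading byte 0xF0 = 11110000 matches 11110xxx → 4-byte sequence.
Byte 1: 0xF0 = 11110000, payload 000 (3 bits).
Byte 2: 0x9F = 10011111 (10xxxxxx ✓), payload 011111.
Byte 3: 0x91 = 10010001 (10xxxxxx ✓), payload 010001.
Byte 4: 0x9B = 10011011 (10xxxxxx ✓), payload 011011.
Concatenate: 000011111010001011011 = 0x1F45B (21 bits → U+1F45B).

U+1F45B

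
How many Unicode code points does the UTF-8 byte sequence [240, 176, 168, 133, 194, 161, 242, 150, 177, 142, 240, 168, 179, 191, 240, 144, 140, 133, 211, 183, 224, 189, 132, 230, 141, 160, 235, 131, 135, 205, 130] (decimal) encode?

10

Byte at offset 0: 0xF0 = 11110000 → 4-byte char (#1). Advance 4.
Byte at offset 4: 0xC2 = 11000010 → 2-byte char (#2). Advance 2.
Byte at offset 6: 0xF2 = 11110010 → 4-byte char (#3). Advance 4.
Byte at offset 10: 0xF0 = 11110000 → 4-byte char (#4). Advance 4.
Byte at offset 14: 0xF0 = 11110000 → 4-byte char (#5). Advance 4.
Byte at offset 18: 0xD3 = 11010011 → 2-byte char (#6). Advance 2.
Byte at offset 20: 0xE0 = 11100000 → 3-byte char (#7). Advance 3.
Byte at offset 23: 0xE6 = 11100110 → 3-byte char (#8). Advance 3.
Byte at offset 26: 0xEB = 11101011 → 3-byte char (#9). Advance 3.
Byte at offset 29: 0xCD = 11001101 → 2-byte char (#10). Advance 2.
Reached end at offset 31 after 10 code points.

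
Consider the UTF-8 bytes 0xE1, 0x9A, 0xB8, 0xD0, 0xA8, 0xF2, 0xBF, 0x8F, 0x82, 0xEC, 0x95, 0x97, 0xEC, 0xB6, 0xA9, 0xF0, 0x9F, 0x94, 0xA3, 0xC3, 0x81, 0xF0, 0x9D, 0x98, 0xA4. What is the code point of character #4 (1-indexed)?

Offset 0: leading byte 0xE1 = 11100001 → 3-byte char #1 = E1 9A B8.
Offset 3: leading byte 0xD0 = 11010000 → 2-byte char #2 = D0 A8.
Offset 5: leading byte 0xF2 = 11110010 → 4-byte char #3 = F2 BF 8F 82.
Offset 9: leading byte 0xEC = 11101100 → 3-byte char #4 = EC 95 97.
Leading byte 0xEC = 11101100 matches 1110xxxx → 3-byte sequence.
Byte 1: 0xEC = 11101100, payload 1100 (4 bits).
Byte 2: 0x95 = 10010101 (10xxxxxx ✓), payload 010101.
Byte 3: 0x97 = 10010111 (10xxxxxx ✓), payload 010111.
Concatenate: 1100010101010111 = 0xC557 (16 bits → U+C557).

U+C557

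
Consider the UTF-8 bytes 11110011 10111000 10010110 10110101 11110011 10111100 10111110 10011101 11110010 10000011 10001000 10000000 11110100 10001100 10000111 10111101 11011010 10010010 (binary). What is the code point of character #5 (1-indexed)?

Offset 0: leading byte 0xF3 = 11110011 → 4-byte char #1 = F3 B8 96 B5.
Offset 4: leading byte 0xF3 = 11110011 → 4-byte char #2 = F3 BC BE 9D.
Offset 8: leading byte 0xF2 = 11110010 → 4-byte char #3 = F2 83 88 80.
Offset 12: leading byte 0xF4 = 11110100 → 4-byte char #4 = F4 8C 87 BD.
Offset 16: leading byte 0xDA = 11011010 → 2-byte char #5 = DA 92.
Leading byte 0xDA = 11011010 matches 110xxxxx → 2-byte sequence.
Byte 1: 0xDA = 11011010, payload 11010 (5 bits).
Byte 2: 0x92 = 10010010 (10xxxxxx ✓), payload 010010.
Concatenate: 11010010010 = 0x692 (11 bits → U+0692).

U+0692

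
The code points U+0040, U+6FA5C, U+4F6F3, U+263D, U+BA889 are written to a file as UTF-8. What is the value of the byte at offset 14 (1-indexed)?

1-indexed offset 14 is 0-indexed offset 13.
U+0040 → 1-byte form 40 at offsets 0–0.
U+6FA5C → 4-byte form F1 AF A9 9C at offsets 1–4.
U+4F6F3 → 4-byte form F1 8F 9B B3 at offsets 5–8.
U+263D → 3-byte form E2 98 BD at offsets 9–11.
U+BA889 → 4-byte form F2 BA A2 89 at offsets 12–15.
Offset 13 falls in char 5's range; it's byte 2 of F2 BA A2 89 = 0xBA.

0xBA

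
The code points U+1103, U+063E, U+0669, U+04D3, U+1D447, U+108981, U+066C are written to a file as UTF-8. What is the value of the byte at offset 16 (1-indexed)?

1-indexed offset 16 is 0-indexed offset 15.
U+1103 → 3-byte form E1 84 83 at offsets 0–2.
U+063E → 2-byte form D8 BE at offsets 3–4.
U+0669 → 2-byte form D9 A9 at offsets 5–6.
U+04D3 → 2-byte form D3 93 at offsets 7–8.
U+1D447 → 4-byte form F0 9D 91 87 at offsets 9–12.
U+108981 → 4-byte form F4 88 A6 81 at offsets 13–16.
Offset 15 falls in char 6's range; it's byte 3 of F4 88 A6 81 = 0xA6.

0xA6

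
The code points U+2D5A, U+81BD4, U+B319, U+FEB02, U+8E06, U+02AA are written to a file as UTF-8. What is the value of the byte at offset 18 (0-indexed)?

0xAA

U+2D5A → 3-byte form E2 B5 9A at offsets 0–2.
U+81BD4 → 4-byte form F2 81 AF 94 at offsets 3–6.
U+B319 → 3-byte form EB 8C 99 at offsets 7–9.
U+FEB02 → 4-byte form F3 BE AC 82 at offsets 10–13.
U+8E06 → 3-byte form E8 B8 86 at offsets 14–16.
U+02AA → 2-byte form CA AA at offsets 17–18.
Offset 18 falls in char 6's range; it's byte 2 of CA AA = 0xAA.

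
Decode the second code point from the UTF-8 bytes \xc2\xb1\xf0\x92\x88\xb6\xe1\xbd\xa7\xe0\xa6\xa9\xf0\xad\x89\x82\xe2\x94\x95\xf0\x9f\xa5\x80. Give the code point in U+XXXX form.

U+12236

Offset 0: leading byte 0xC2 = 11000010 → 2-byte char #1 = C2 B1.
Offset 2: leading byte 0xF0 = 11110000 → 4-byte char #2 = F0 92 88 B6.
Leading byte 0xF0 = 11110000 matches 11110xxx → 4-byte sequence.
Byte 1: 0xF0 = 11110000, payload 000 (3 bits).
Byte 2: 0x92 = 10010010 (10xxxxxx ✓), payload 010010.
Byte 3: 0x88 = 10001000 (10xxxxxx ✓), payload 001000.
Byte 4: 0xB6 = 10110110 (10xxxxxx ✓), payload 110110.
Concatenate: 000010010001000110110 = 0x12236 (21 bits → U+12236).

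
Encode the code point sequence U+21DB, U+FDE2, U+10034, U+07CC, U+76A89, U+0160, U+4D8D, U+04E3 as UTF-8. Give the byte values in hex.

E2 87 9B EF B7 A2 F0 90 80 B4 DF 8C F1 B6 AA 89 C5 A0 E4 B6 8D D3 A3

U+21DB: 3-byte form → E2 87 9B.
U+FDE2: 3-byte form → EF B7 A2.
U+10034: 4-byte form → F0 90 80 B4.
U+07CC: 2-byte form → DF 8C.
U+76A89: 4-byte form → F1 B6 AA 89.
U+0160: 2-byte form → C5 A0.
U+4D8D: 3-byte form → E4 B6 8D.
U+04E3: 2-byte form → D3 A3.
Concatenated (23 bytes): E2 87 9B EF B7 A2 F0 90 80 B4 DF 8C F1 B6 AA 89 C5 A0 E4 B6 8D D3 A3.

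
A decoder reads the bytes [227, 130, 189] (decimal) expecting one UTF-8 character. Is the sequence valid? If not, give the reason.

Leading byte 0xE3 = 11100011 → 3-byte form.
Continuation bytes 0x82=10000010, 0xBD=10111101 all match 10xxxxxx.
Decoded value 0x30BD is ≥ 0x800 (shortest form) and not a surrogate.

valid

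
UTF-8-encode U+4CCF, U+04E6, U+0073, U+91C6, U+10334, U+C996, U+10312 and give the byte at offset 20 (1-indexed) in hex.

1-indexed offset 20 is 0-indexed offset 19.
U+4CCF → 3-byte form E4 B3 8F at offsets 0–2.
U+04E6 → 2-byte form D3 A6 at offsets 3–4.
U+0073 → 1-byte form 73 at offsets 5–5.
U+91C6 → 3-byte form E9 87 86 at offsets 6–8.
U+10334 → 4-byte form F0 90 8C B4 at offsets 9–12.
U+C996 → 3-byte form EC A6 96 at offsets 13–15.
U+10312 → 4-byte form F0 90 8C 92 at offsets 16–19.
Offset 19 falls in char 7's range; it's byte 4 of F0 90 8C 92 = 0x92.

0x92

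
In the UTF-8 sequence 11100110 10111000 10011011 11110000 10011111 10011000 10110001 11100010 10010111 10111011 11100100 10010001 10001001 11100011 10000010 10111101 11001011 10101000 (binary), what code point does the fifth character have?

Offset 0: leading byte 0xE6 = 11100110 → 3-byte char #1 = E6 B8 9B.
Offset 3: leading byte 0xF0 = 11110000 → 4-byte char #2 = F0 9F 98 B1.
Offset 7: leading byte 0xE2 = 11100010 → 3-byte char #3 = E2 97 BB.
Offset 10: leading byte 0xE4 = 11100100 → 3-byte char #4 = E4 91 89.
Offset 13: leading byte 0xE3 = 11100011 → 3-byte char #5 = E3 82 BD.
Leading byte 0xE3 = 11100011 matches 1110xxxx → 3-byte sequence.
Byte 1: 0xE3 = 11100011, payload 0011 (4 bits).
Byte 2: 0x82 = 10000010 (10xxxxxx ✓), payload 000010.
Byte 3: 0xBD = 10111101 (10xxxxxx ✓), payload 111101.
Concatenate: 0011000010111101 = 0x30BD (16 bits → U+30BD).

U+30BD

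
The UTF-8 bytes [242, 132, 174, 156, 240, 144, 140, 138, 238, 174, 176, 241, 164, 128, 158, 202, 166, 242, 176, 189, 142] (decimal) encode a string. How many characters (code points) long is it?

Byte at offset 0: 0xF2 = 11110010 → 4-byte char (#1). Advance 4.
Byte at offset 4: 0xF0 = 11110000 → 4-byte char (#2). Advance 4.
Byte at offset 8: 0xEE = 11101110 → 3-byte char (#3). Advance 3.
Byte at offset 11: 0xF1 = 11110001 → 4-byte char (#4). Advance 4.
Byte at offset 15: 0xCA = 11001010 → 2-byte char (#5). Advance 2.
Byte at offset 17: 0xF2 = 11110010 → 4-byte char (#6). Advance 4.
Reached end at offset 21 after 6 code points.

6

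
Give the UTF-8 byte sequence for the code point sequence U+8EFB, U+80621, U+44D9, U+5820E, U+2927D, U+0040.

U+8EFB: 3-byte form → E8 BB BB.
U+80621: 4-byte form → F2 80 98 A1.
U+44D9: 3-byte form → E4 93 99.
U+5820E: 4-byte form → F1 98 88 8E.
U+2927D: 4-byte form → F0 A9 89 BD.
U+0040: 1-byte form → 40.
Concatenated (19 bytes): E8 BB BB F2 80 98 A1 E4 93 99 F1 98 88 8E F0 A9 89 BD 40.

E8 BB BB F2 80 98 A1 E4 93 99 F1 98 88 8E F0 A9 89 BD 40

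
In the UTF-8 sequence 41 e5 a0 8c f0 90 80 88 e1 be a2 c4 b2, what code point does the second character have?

U+580C

Offset 0: leading byte 0x41 = 01000001 → 1-byte char #1 = 41.
Offset 1: leading byte 0xE5 = 11100101 → 3-byte char #2 = E5 A0 8C.
Leading byte 0xE5 = 11100101 matches 1110xxxx → 3-byte sequence.
Byte 1: 0xE5 = 11100101, payload 0101 (4 bits).
Byte 2: 0xA0 = 10100000 (10xxxxxx ✓), payload 100000.
Byte 3: 0x8C = 10001100 (10xxxxxx ✓), payload 001100.
Concatenate: 0101100000001100 = 0x580C (16 bits → U+580C).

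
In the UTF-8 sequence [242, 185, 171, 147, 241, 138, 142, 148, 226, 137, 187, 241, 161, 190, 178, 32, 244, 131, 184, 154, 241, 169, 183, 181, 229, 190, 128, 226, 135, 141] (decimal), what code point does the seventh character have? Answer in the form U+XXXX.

U+69DF5

Offset 0: leading byte 0xF2 = 11110010 → 4-byte char #1 = F2 B9 AB 93.
Offset 4: leading byte 0xF1 = 11110001 → 4-byte char #2 = F1 8A 8E 94.
Offset 8: leading byte 0xE2 = 11100010 → 3-byte char #3 = E2 89 BB.
Offset 11: leading byte 0xF1 = 11110001 → 4-byte char #4 = F1 A1 BE B2.
Offset 15: leading byte 0x20 = 00100000 → 1-byte char #5 = 20.
Offset 16: leading byte 0xF4 = 11110100 → 4-byte char #6 = F4 83 B8 9A.
Offset 20: leading byte 0xF1 = 11110001 → 4-byte char #7 = F1 A9 B7 B5.
Leading byte 0xF1 = 11110001 matches 11110xxx → 4-byte sequence.
Byte 1: 0xF1 = 11110001, payload 001 (3 bits).
Byte 2: 0xA9 = 10101001 (10xxxxxx ✓), payload 101001.
Byte 3: 0xB7 = 10110111 (10xxxxxx ✓), payload 110111.
Byte 4: 0xB5 = 10110101 (10xxxxxx ✓), payload 110101.
Concatenate: 001101001110111110101 = 0x69DF5 (21 bits → U+69DF5).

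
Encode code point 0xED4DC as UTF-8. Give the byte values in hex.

F3 AD 93 9C

U+ED4DC = 0xED4DC = 971996 decimal. In range U+10000–U+10FFFF → 4-byte form: 11110xxx 10xxxxxx 10xxxxxx 10xxxxxx.
Binary (21 bits): 011101101010011011100.
Split 3+6+6+6: 011 | 101101 | 010011 | 011100.
Byte 1: 11110011 = 0xF3.
Byte 2: 10101101 = 0xAD.
Byte 3: 10010011 = 0x93.
Byte 4: 10011100 = 0x9C.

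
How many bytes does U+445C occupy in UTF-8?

U+445C = 0x445C. UTF-8 uses 1 byte below 0x80, 2 below 0x800, 3 below 0x10000, 4 up to 0x10FFFF. 0x445C is in U+0800–U+FFFF → 3 bytes.

3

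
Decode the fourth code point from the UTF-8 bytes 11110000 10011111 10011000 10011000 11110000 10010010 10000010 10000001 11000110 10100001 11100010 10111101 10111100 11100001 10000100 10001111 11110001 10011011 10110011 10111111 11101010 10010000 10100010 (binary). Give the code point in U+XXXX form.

U+2F7C

Offset 0: leading byte 0xF0 = 11110000 → 4-byte char #1 = F0 9F 98 98.
Offset 4: leading byte 0xF0 = 11110000 → 4-byte char #2 = F0 92 82 81.
Offset 8: leading byte 0xC6 = 11000110 → 2-byte char #3 = C6 A1.
Offset 10: leading byte 0xE2 = 11100010 → 3-byte char #4 = E2 BD BC.
Leading byte 0xE2 = 11100010 matches 1110xxxx → 3-byte sequence.
Byte 1: 0xE2 = 11100010, payload 0010 (4 bits).
Byte 2: 0xBD = 10111101 (10xxxxxx ✓), payload 111101.
Byte 3: 0xBC = 10111100 (10xxxxxx ✓), payload 111100.
Concatenate: 0010111101111100 = 0x2F7C (16 bits → U+2F7C).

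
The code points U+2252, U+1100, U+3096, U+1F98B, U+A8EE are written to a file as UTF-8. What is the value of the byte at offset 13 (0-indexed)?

0xEA

U+2252 → 3-byte form E2 89 92 at offsets 0–2.
U+1100 → 3-byte form E1 84 80 at offsets 3–5.
U+3096 → 3-byte form E3 82 96 at offsets 6–8.
U+1F98B → 4-byte form F0 9F A6 8B at offsets 9–12.
U+A8EE → 3-byte form EA A3 AE at offsets 13–15.
Offset 13 falls in char 5's range; it's byte 1 of EA A3 AE = 0xEA.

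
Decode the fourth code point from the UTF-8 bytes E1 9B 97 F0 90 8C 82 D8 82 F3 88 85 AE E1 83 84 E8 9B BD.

U+C816E

Offset 0: leading byte 0xE1 = 11100001 → 3-byte char #1 = E1 9B 97.
Offset 3: leading byte 0xF0 = 11110000 → 4-byte char #2 = F0 90 8C 82.
Offset 7: leading byte 0xD8 = 11011000 → 2-byte char #3 = D8 82.
Offset 9: leading byte 0xF3 = 11110011 → 4-byte char #4 = F3 88 85 AE.
Leading byte 0xF3 = 11110011 matches 11110xxx → 4-byte sequence.
Byte 1: 0xF3 = 11110011, payload 011 (3 bits).
Byte 2: 0x88 = 10001000 (10xxxxxx ✓), payload 001000.
Byte 3: 0x85 = 10000101 (10xxxxxx ✓), payload 000101.
Byte 4: 0xAE = 10101110 (10xxxxxx ✓), payload 101110.
Concatenate: 011001000000101101110 = 0xC816E (21 bits → U+C816E).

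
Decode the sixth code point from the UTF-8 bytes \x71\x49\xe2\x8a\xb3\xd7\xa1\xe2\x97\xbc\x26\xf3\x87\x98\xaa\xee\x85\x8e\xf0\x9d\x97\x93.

U+0026

Offset 0: leading byte 0x71 = 01110001 → 1-byte char #1 = 71.
Offset 1: leading byte 0x49 = 01001001 → 1-byte char #2 = 49.
Offset 2: leading byte 0xE2 = 11100010 → 3-byte char #3 = E2 8A B3.
Offset 5: leading byte 0xD7 = 11010111 → 2-byte char #4 = D7 A1.
Offset 7: leading byte 0xE2 = 11100010 → 3-byte char #5 = E2 97 BC.
Offset 10: leading byte 0x26 = 00100110 → 1-byte char #6 = 26.
Leading byte 0x26 = 00100110 matches 0xxxxxxx → 1-byte sequence.
Byte 1: 0x26 = 00100110, payload 0100110 (7 bits).
Concatenate: 0100110 = 0x26 (7 bits → U+0026).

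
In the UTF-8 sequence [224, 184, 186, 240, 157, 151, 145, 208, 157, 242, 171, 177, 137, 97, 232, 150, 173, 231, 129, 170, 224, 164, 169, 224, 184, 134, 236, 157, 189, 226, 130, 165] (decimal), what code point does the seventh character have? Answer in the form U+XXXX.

Offset 0: leading byte 0xE0 = 11100000 → 3-byte char #1 = E0 B8 BA.
Offset 3: leading byte 0xF0 = 11110000 → 4-byte char #2 = F0 9D 97 91.
Offset 7: leading byte 0xD0 = 11010000 → 2-byte char #3 = D0 9D.
Offset 9: leading byte 0xF2 = 11110010 → 4-byte char #4 = F2 AB B1 89.
Offset 13: leading byte 0x61 = 01100001 → 1-byte char #5 = 61.
Offset 14: leading byte 0xE8 = 11101000 → 3-byte char #6 = E8 96 AD.
Offset 17: leading byte 0xE7 = 11100111 → 3-byte char #7 = E7 81 AA.
Leading byte 0xE7 = 11100111 matches 1110xxxx → 3-byte sequence.
Byte 1: 0xE7 = 11100111, payload 0111 (4 bits).
Byte 2: 0x81 = 10000001 (10xxxxxx ✓), payload 000001.
Byte 3: 0xAA = 10101010 (10xxxxxx ✓), payload 101010.
Concatenate: 0111000001101010 = 0x706A (16 bits → U+706A).

U+706A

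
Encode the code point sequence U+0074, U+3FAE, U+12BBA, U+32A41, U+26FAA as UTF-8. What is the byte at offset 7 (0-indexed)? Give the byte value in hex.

0xBA

U+0074 → 1-byte form 74 at offsets 0–0.
U+3FAE → 3-byte form E3 BE AE at offsets 1–3.
U+12BBA → 4-byte form F0 92 AE BA at offsets 4–7.
Offset 7 falls in char 3's range; it's byte 4 of F0 92 AE BA = 0xBA.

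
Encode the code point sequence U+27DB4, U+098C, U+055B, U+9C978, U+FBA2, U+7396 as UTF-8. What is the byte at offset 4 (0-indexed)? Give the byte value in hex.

0xE0

U+27DB4 → 4-byte form F0 A7 B6 B4 at offsets 0–3.
U+098C → 3-byte form E0 A6 8C at offsets 4–6.
Offset 4 falls in char 2's range; it's byte 1 of E0 A6 8C = 0xE0.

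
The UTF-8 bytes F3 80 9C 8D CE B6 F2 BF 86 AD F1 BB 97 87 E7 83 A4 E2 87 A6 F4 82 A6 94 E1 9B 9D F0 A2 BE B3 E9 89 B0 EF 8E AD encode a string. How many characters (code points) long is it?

11

Byte at offset 0: 0xF3 = 11110011 → 4-byte char (#1). Advance 4.
Byte at offset 4: 0xCE = 11001110 → 2-byte char (#2). Advance 2.
Byte at offset 6: 0xF2 = 11110010 → 4-byte char (#3). Advance 4.
Byte at offset 10: 0xF1 = 11110001 → 4-byte char (#4). Advance 4.
Byte at offset 14: 0xE7 = 11100111 → 3-byte char (#5). Advance 3.
Byte at offset 17: 0xE2 = 11100010 → 3-byte char (#6). Advance 3.
Byte at offset 20: 0xF4 = 11110100 → 4-byte char (#7). Advance 4.
Byte at offset 24: 0xE1 = 11100001 → 3-byte char (#8). Advance 3.
Byte at offset 27: 0xF0 = 11110000 → 4-byte char (#9). Advance 4.
Byte at offset 31: 0xE9 = 11101001 → 3-byte char (#10). Advance 3.
Byte at offset 34: 0xEF = 11101111 → 3-byte char (#11). Advance 3.
Reached end at offset 37 after 11 code points.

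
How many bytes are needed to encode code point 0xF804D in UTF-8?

U+F804D = 0xF804D. UTF-8 uses 1 byte below 0x80, 2 below 0x800, 3 below 0x10000, 4 up to 0x10FFFF. 0xF804D is in U+10000–U+10FFFF → 4 bytes.

4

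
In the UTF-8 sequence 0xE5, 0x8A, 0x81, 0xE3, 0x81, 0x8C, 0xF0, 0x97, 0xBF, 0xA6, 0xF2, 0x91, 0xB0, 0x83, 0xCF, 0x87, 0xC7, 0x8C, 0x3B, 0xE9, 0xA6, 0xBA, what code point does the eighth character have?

Offset 0: leading byte 0xE5 = 11100101 → 3-byte char #1 = E5 8A 81.
Offset 3: leading byte 0xE3 = 11100011 → 3-byte char #2 = E3 81 8C.
Offset 6: leading byte 0xF0 = 11110000 → 4-byte char #3 = F0 97 BF A6.
Offset 10: leading byte 0xF2 = 11110010 → 4-byte char #4 = F2 91 B0 83.
Offset 14: leading byte 0xCF = 11001111 → 2-byte char #5 = CF 87.
Offset 16: leading byte 0xC7 = 11000111 → 2-byte char #6 = C7 8C.
Offset 18: leading byte 0x3B = 00111011 → 1-byte char #7 = 3B.
Offset 19: leading byte 0xE9 = 11101001 → 3-byte char #8 = E9 A6 BA.
Leading byte 0xE9 = 11101001 matches 1110xxxx → 3-byte sequence.
Byte 1: 0xE9 = 11101001, payload 1001 (4 bits).
Byte 2: 0xA6 = 10100110 (10xxxxxx ✓), payload 100110.
Byte 3: 0xBA = 10111010 (10xxxxxx ✓), payload 111010.
Concatenate: 1001100110111010 = 0x99BA (16 bits → U+99BA).

U+99BA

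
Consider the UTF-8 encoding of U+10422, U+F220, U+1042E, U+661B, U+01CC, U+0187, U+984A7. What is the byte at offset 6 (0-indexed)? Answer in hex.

0xA0

U+10422 → 4-byte form F0 90 90 A2 at offsets 0–3.
U+F220 → 3-byte form EF 88 A0 at offsets 4–6.
Offset 6 falls in char 2's range; it's byte 3 of EF 88 A0 = 0xA0.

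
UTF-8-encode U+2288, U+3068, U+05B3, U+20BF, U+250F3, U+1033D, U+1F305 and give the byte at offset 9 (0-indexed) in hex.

0x82

U+2288 → 3-byte form E2 8A 88 at offsets 0–2.
U+3068 → 3-byte form E3 81 A8 at offsets 3–5.
U+05B3 → 2-byte form D6 B3 at offsets 6–7.
U+20BF → 3-byte form E2 82 BF at offsets 8–10.
Offset 9 falls in char 4's range; it's byte 2 of E2 82 BF = 0x82.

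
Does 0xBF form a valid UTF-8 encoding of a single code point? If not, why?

invalid (continuation byte with no leading byte)

Byte 0xBF = 10111111 has the form 10xxxxxx — a continuation byte — but there is no preceding leading byte.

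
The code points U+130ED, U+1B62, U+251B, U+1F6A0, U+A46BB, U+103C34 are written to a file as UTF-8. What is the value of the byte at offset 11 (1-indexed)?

1-indexed offset 11 is 0-indexed offset 10.
U+130ED → 4-byte form F0 93 83 AD at offsets 0–3.
U+1B62 → 3-byte form E1 AD A2 at offsets 4–6.
U+251B → 3-byte form E2 94 9B at offsets 7–9.
U+1F6A0 → 4-byte form F0 9F 9A A0 at offsets 10–13.
Offset 10 falls in char 4's range; it's byte 1 of F0 9F 9A A0 = 0xF0.

0xF0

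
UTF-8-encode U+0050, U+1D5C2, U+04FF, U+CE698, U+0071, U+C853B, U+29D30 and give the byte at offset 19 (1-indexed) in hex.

0xB4

1-indexed offset 19 is 0-indexed offset 18.
U+0050 → 1-byte form 50 at offsets 0–0.
U+1D5C2 → 4-byte form F0 9D 97 82 at offsets 1–4.
U+04FF → 2-byte form D3 BF at offsets 5–6.
U+CE698 → 4-byte form F3 8E 9A 98 at offsets 7–10.
U+0071 → 1-byte form 71 at offsets 11–11.
U+C853B → 4-byte form F3 88 94 BB at offsets 12–15.
U+29D30 → 4-byte form F0 A9 B4 B0 at offsets 16–19.
Offset 18 falls in char 7's range; it's byte 3 of F0 A9 B4 B0 = 0xB4.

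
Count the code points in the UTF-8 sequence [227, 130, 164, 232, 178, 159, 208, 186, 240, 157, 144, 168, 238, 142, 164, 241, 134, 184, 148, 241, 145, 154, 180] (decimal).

7

Byte at offset 0: 0xE3 = 11100011 → 3-byte char (#1). Advance 3.
Byte at offset 3: 0xE8 = 11101000 → 3-byte char (#2). Advance 3.
Byte at offset 6: 0xD0 = 11010000 → 2-byte char (#3). Advance 2.
Byte at offset 8: 0xF0 = 11110000 → 4-byte char (#4). Advance 4.
Byte at offset 12: 0xEE = 11101110 → 3-byte char (#5). Advance 3.
Byte at offset 15: 0xF1 = 11110001 → 4-byte char (#6). Advance 4.
Byte at offset 19: 0xF1 = 11110001 → 4-byte char (#7). Advance 4.
Reached end at offset 23 after 7 code points.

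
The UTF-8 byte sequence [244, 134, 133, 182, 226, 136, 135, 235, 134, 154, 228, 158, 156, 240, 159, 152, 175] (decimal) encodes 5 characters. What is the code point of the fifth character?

U+1F62F

Offset 0: leading byte 0xF4 = 11110100 → 4-byte char #1 = F4 86 85 B6.
Offset 4: leading byte 0xE2 = 11100010 → 3-byte char #2 = E2 88 87.
Offset 7: leading byte 0xEB = 11101011 → 3-byte char #3 = EB 86 9A.
Offset 10: leading byte 0xE4 = 11100100 → 3-byte char #4 = E4 9E 9C.
Offset 13: leading byte 0xF0 = 11110000 → 4-byte char #5 = F0 9F 98 AF.
Leading byte 0xF0 = 11110000 matches 11110xxx → 4-byte sequence.
Byte 1: 0xF0 = 11110000, payload 000 (3 bits).
Byte 2: 0x9F = 10011111 (10xxxxxx ✓), payload 011111.
Byte 3: 0x98 = 10011000 (10xxxxxx ✓), payload 011000.
Byte 4: 0xAF = 10101111 (10xxxxxx ✓), payload 101111.
Concatenate: 000011111011000101111 = 0x1F62F (21 bits → U+1F62F).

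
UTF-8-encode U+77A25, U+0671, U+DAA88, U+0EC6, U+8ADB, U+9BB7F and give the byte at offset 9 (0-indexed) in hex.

0x88

U+77A25 → 4-byte form F1 B7 A8 A5 at offsets 0–3.
U+0671 → 2-byte form D9 B1 at offsets 4–5.
U+DAA88 → 4-byte form F3 9A AA 88 at offsets 6–9.
Offset 9 falls in char 3's range; it's byte 4 of F3 9A AA 88 = 0x88.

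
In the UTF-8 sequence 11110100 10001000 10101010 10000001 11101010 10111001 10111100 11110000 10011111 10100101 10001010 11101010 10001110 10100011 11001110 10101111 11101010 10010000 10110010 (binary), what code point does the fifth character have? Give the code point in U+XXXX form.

Offset 0: leading byte 0xF4 = 11110100 → 4-byte char #1 = F4 88 AA 81.
Offset 4: leading byte 0xEA = 11101010 → 3-byte char #2 = EA B9 BC.
Offset 7: leading byte 0xF0 = 11110000 → 4-byte char #3 = F0 9F A5 8A.
Offset 11: leading byte 0xEA = 11101010 → 3-byte char #4 = EA 8E A3.
Offset 14: leading byte 0xCE = 11001110 → 2-byte char #5 = CE AF.
Leading byte 0xCE = 11001110 matches 110xxxxx → 2-byte sequence.
Byte 1: 0xCE = 11001110, payload 01110 (5 bits).
Byte 2: 0xAF = 10101111 (10xxxxxx ✓), payload 101111.
Concatenate: 01110101111 = 0x3AF (11 bits → U+03AF).

U+03AF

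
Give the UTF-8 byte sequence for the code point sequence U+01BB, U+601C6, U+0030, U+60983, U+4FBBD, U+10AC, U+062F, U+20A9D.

U+01BB: 2-byte form → C6 BB.
U+601C6: 4-byte form → F1 A0 87 86.
U+0030: 1-byte form → 30.
U+60983: 4-byte form → F1 A0 A6 83.
U+4FBBD: 4-byte form → F1 8F AE BD.
U+10AC: 3-byte form → E1 82 AC.
U+062F: 2-byte form → D8 AF.
U+20A9D: 4-byte form → F0 A0 AA 9D.
Concatenated (24 bytes): C6 BB F1 A0 87 86 30 F1 A0 A6 83 F1 8F AE BD E1 82 AC D8 AF F0 A0 AA 9D.

C6 BB F1 A0 87 86 30 F1 A0 A6 83 F1 8F AE BD E1 82 AC D8 AF F0 A0 AA 9D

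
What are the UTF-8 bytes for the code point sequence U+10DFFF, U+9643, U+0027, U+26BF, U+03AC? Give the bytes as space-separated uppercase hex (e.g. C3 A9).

U+10DFFF: 4-byte form → F4 8D BF BF.
U+9643: 3-byte form → E9 99 83.
U+0027: 1-byte form → 27.
U+26BF: 3-byte form → E2 9A BF.
U+03AC: 2-byte form → CE AC.
Concatenated (13 bytes): F4 8D BF BF E9 99 83 27 E2 9A BF CE AC.

F4 8D BF BF E9 99 83 27 E2 9A BF CE AC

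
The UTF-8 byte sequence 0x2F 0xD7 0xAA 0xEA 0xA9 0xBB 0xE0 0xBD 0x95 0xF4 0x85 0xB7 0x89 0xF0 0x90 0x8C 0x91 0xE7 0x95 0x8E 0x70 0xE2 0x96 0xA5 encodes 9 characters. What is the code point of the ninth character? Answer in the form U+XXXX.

Offset 0: leading byte 0x2F = 00101111 → 1-byte char #1 = 2F.
Offset 1: leading byte 0xD7 = 11010111 → 2-byte char #2 = D7 AA.
Offset 3: leading byte 0xEA = 11101010 → 3-byte char #3 = EA A9 BB.
Offset 6: leading byte 0xE0 = 11100000 → 3-byte char #4 = E0 BD 95.
Offset 9: leading byte 0xF4 = 11110100 → 4-byte char #5 = F4 85 B7 89.
Offset 13: leading byte 0xF0 = 11110000 → 4-byte char #6 = F0 90 8C 91.
Offset 17: leading byte 0xE7 = 11100111 → 3-byte char #7 = E7 95 8E.
Offset 20: leading byte 0x70 = 01110000 → 1-byte char #8 = 70.
Offset 21: leading byte 0xE2 = 11100010 → 3-byte char #9 = E2 96 A5.
Leading byte 0xE2 = 11100010 matches 1110xxxx → 3-byte sequence.
Byte 1: 0xE2 = 11100010, payload 0010 (4 bits).
Byte 2: 0x96 = 10010110 (10xxxxxx ✓), payload 010110.
Byte 3: 0xA5 = 10100101 (10xxxxxx ✓), payload 100101.
Concatenate: 0010010110100101 = 0x25A5 (16 bits → U+25A5).

U+25A5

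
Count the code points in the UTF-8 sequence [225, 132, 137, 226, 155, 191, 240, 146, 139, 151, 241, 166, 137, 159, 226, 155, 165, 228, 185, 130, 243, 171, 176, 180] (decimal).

Byte at offset 0: 0xE1 = 11100001 → 3-byte char (#1). Advance 3.
Byte at offset 3: 0xE2 = 11100010 → 3-byte char (#2). Advance 3.
Byte at offset 6: 0xF0 = 11110000 → 4-byte char (#3). Advance 4.
Byte at offset 10: 0xF1 = 11110001 → 4-byte char (#4). Advance 4.
Byte at offset 14: 0xE2 = 11100010 → 3-byte char (#5). Advance 3.
Byte at offset 17: 0xE4 = 11100100 → 3-byte char (#6). Advance 3.
Byte at offset 20: 0xF3 = 11110011 → 4-byte char (#7). Advance 4.
Reached end at offset 24 after 7 code points.

7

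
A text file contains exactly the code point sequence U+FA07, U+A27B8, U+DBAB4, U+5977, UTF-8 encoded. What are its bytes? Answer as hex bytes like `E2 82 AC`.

U+FA07: 3-byte form → EF A8 87.
U+A27B8: 4-byte form → F2 A2 9E B8.
U+DBAB4: 4-byte form → F3 9B AA B4.
U+5977: 3-byte form → E5 A5 B7.
Concatenated (14 bytes): EF A8 87 F2 A2 9E B8 F3 9B AA B4 E5 A5 B7.

EF A8 87 F2 A2 9E B8 F3 9B AA B4 E5 A5 B7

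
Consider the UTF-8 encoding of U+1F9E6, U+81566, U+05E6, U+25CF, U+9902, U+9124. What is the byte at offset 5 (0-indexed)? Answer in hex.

0x81

U+1F9E6 → 4-byte form F0 9F A7 A6 at offsets 0–3.
U+81566 → 4-byte form F2 81 95 A6 at offsets 4–7.
Offset 5 falls in char 2's range; it's byte 2 of F2 81 95 A6 = 0x81.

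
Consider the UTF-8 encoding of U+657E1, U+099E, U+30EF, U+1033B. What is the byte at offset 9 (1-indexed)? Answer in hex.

0x83

1-indexed offset 9 is 0-indexed offset 8.
U+657E1 → 4-byte form F1 A5 9F A1 at offsets 0–3.
U+099E → 3-byte form E0 A6 9E at offsets 4–6.
U+30EF → 3-byte form E3 83 AF at offsets 7–9.
Offset 8 falls in char 3's range; it's byte 2 of E3 83 AF = 0x83.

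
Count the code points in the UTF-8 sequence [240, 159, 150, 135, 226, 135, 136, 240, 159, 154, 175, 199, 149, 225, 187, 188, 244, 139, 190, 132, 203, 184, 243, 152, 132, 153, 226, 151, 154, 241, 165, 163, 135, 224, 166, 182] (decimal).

11

Byte at offset 0: 0xF0 = 11110000 → 4-byte char (#1). Advance 4.
Byte at offset 4: 0xE2 = 11100010 → 3-byte char (#2). Advance 3.
Byte at offset 7: 0xF0 = 11110000 → 4-byte char (#3). Advance 4.
Byte at offset 11: 0xC7 = 11000111 → 2-byte char (#4). Advance 2.
Byte at offset 13: 0xE1 = 11100001 → 3-byte char (#5). Advance 3.
Byte at offset 16: 0xF4 = 11110100 → 4-byte char (#6). Advance 4.
Byte at offset 20: 0xCB = 11001011 → 2-byte char (#7). Advance 2.
Byte at offset 22: 0xF3 = 11110011 → 4-byte char (#8). Advance 4.
Byte at offset 26: 0xE2 = 11100010 → 3-byte char (#9). Advance 3.
Byte at offset 29: 0xF1 = 11110001 → 4-byte char (#10). Advance 4.
Byte at offset 33: 0xE0 = 11100000 → 3-byte char (#11). Advance 3.
Reached end at offset 36 after 11 code points.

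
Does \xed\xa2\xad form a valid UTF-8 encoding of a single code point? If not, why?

invalid (encodes a surrogate (U+D800–U+DFFF))

Structurally a 3-byte sequence; payload = 0xD8AD.
But 0xD8AD is in U+D800–U+DFFF, the surrogate range. Surrogates are not Unicode scalar values and are forbidden in UTF-8.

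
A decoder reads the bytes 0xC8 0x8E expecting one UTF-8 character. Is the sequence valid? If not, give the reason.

valid

Leading byte 0xC8 = 11001000 → 2-byte form.
Continuation bytes 0x8E=10001110 all match 10xxxxxx.
Decoded value 0x20E is ≥ 0x80 (shortest form) and not a surrogate.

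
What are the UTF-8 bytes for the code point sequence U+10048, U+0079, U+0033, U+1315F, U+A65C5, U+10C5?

U+10048: 4-byte form → F0 90 81 88.
U+0079: 1-byte form → 79.
U+0033: 1-byte form → 33.
U+1315F: 4-byte form → F0 93 85 9F.
U+A65C5: 4-byte form → F2 A6 97 85.
U+10C5: 3-byte form → E1 83 85.
Concatenated (17 bytes): F0 90 81 88 79 33 F0 93 85 9F F2 A6 97 85 E1 83 85.

F0 90 81 88 79 33 F0 93 85 9F F2 A6 97 85 E1 83 85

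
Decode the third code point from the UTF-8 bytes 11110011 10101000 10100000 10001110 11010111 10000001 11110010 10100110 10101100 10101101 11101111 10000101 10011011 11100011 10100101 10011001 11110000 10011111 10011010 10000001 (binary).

U+A6B2D

Offset 0: leading byte 0xF3 = 11110011 → 4-byte char #1 = F3 A8 A0 8E.
Offset 4: leading byte 0xD7 = 11010111 → 2-byte char #2 = D7 81.
Offset 6: leading byte 0xF2 = 11110010 → 4-byte char #3 = F2 A6 AC AD.
Leading byte 0xF2 = 11110010 matches 11110xxx → 4-byte sequence.
Byte 1: 0xF2 = 11110010, payload 010 (3 bits).
Byte 2: 0xA6 = 10100110 (10xxxxxx ✓), payload 100110.
Byte 3: 0xAC = 10101100 (10xxxxxx ✓), payload 101100.
Byte 4: 0xAD = 10101101 (10xxxxxx ✓), payload 101101.
Concatenate: 010100110101100101101 = 0xA6B2D (21 bits → U+A6B2D).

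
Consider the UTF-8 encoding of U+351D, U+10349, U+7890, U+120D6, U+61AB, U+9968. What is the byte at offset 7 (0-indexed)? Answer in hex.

0xE7

U+351D → 3-byte form E3 94 9D at offsets 0–2.
U+10349 → 4-byte form F0 90 8D 89 at offsets 3–6.
U+7890 → 3-byte form E7 A2 90 at offsets 7–9.
Offset 7 falls in char 3's range; it's byte 1 of E7 A2 90 = 0xE7.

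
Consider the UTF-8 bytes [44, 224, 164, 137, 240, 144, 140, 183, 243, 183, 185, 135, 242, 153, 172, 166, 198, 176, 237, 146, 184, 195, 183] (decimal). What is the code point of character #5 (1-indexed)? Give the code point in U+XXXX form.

U+99B26

Offset 0: leading byte 0x2C = 00101100 → 1-byte char #1 = 2C.
Offset 1: leading byte 0xE0 = 11100000 → 3-byte char #2 = E0 A4 89.
Offset 4: leading byte 0xF0 = 11110000 → 4-byte char #3 = F0 90 8C B7.
Offset 8: leading byte 0xF3 = 11110011 → 4-byte char #4 = F3 B7 B9 87.
Offset 12: leading byte 0xF2 = 11110010 → 4-byte char #5 = F2 99 AC A6.
Leading byte 0xF2 = 11110010 matches 11110xxx → 4-byte sequence.
Byte 1: 0xF2 = 11110010, payload 010 (3 bits).
Byte 2: 0x99 = 10011001 (10xxxxxx ✓), payload 011001.
Byte 3: 0xAC = 10101100 (10xxxxxx ✓), payload 101100.
Byte 4: 0xA6 = 10100110 (10xxxxxx ✓), payload 100110.
Concatenate: 010011001101100100110 = 0x99B26 (21 bits → U+99B26).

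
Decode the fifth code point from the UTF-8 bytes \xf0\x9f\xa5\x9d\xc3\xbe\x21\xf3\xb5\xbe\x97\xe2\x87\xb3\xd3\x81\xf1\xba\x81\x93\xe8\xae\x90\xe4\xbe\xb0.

U+21F3

Offset 0: leading byte 0xF0 = 11110000 → 4-byte char #1 = F0 9F A5 9D.
Offset 4: leading byte 0xC3 = 11000011 → 2-byte char #2 = C3 BE.
Offset 6: leading byte 0x21 = 00100001 → 1-byte char #3 = 21.
Offset 7: leading byte 0xF3 = 11110011 → 4-byte char #4 = F3 B5 BE 97.
Offset 11: leading byte 0xE2 = 11100010 → 3-byte char #5 = E2 87 B3.
Leading byte 0xE2 = 11100010 matches 1110xxxx → 3-byte sequence.
Byte 1: 0xE2 = 11100010, payload 0010 (4 bits).
Byte 2: 0x87 = 10000111 (10xxxxxx ✓), payload 000111.
Byte 3: 0xB3 = 10110011 (10xxxxxx ✓), payload 110011.
Concatenate: 0010000111110011 = 0x21F3 (16 bits → U+21F3).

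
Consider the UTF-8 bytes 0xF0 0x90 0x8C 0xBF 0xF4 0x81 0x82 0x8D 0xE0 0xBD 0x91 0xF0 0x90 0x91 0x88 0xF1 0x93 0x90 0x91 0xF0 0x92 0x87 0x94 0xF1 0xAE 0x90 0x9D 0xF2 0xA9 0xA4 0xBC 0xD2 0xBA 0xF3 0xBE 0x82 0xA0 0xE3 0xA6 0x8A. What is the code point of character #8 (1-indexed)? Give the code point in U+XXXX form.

U+A993C

Offset 0: leading byte 0xF0 = 11110000 → 4-byte char #1 = F0 90 8C BF.
Offset 4: leading byte 0xF4 = 11110100 → 4-byte char #2 = F4 81 82 8D.
Offset 8: leading byte 0xE0 = 11100000 → 3-byte char #3 = E0 BD 91.
Offset 11: leading byte 0xF0 = 11110000 → 4-byte char #4 = F0 90 91 88.
Offset 15: leading byte 0xF1 = 11110001 → 4-byte char #5 = F1 93 90 91.
Offset 19: leading byte 0xF0 = 11110000 → 4-byte char #6 = F0 92 87 94.
Offset 23: leading byte 0xF1 = 11110001 → 4-byte char #7 = F1 AE 90 9D.
Offset 27: leading byte 0xF2 = 11110010 → 4-byte char #8 = F2 A9 A4 BC.
Leading byte 0xF2 = 11110010 matches 11110xxx → 4-byte sequence.
Byte 1: 0xF2 = 11110010, payload 010 (3 bits).
Byte 2: 0xA9 = 10101001 (10xxxxxx ✓), payload 101001.
Byte 3: 0xA4 = 10100100 (10xxxxxx ✓), payload 100100.
Byte 4: 0xBC = 10111100 (10xxxxxx ✓), payload 111100.
Concatenate: 010101001100100111100 = 0xA993C (21 bits → U+A993C).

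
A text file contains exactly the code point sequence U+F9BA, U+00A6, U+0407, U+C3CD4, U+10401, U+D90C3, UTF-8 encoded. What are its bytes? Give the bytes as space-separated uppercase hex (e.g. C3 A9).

EF A6 BA C2 A6 D0 87 F3 83 B3 94 F0 90 90 81 F3 99 83 83

U+F9BA: 3-byte form → EF A6 BA.
U+00A6: 2-byte form → C2 A6.
U+0407: 2-byte form → D0 87.
U+C3CD4: 4-byte form → F3 83 B3 94.
U+10401: 4-byte form → F0 90 90 81.
U+D90C3: 4-byte form → F3 99 83 83.
Concatenated (19 bytes): EF A6 BA C2 A6 D0 87 F3 83 B3 94 F0 90 90 81 F3 99 83 83.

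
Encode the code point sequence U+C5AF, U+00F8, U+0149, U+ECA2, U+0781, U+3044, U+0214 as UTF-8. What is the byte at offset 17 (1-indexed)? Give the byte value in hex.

0x94

1-indexed offset 17 is 0-indexed offset 16.
U+C5AF → 3-byte form EC 96 AF at offsets 0–2.
U+00F8 → 2-byte form C3 B8 at offsets 3–4.
U+0149 → 2-byte form C5 89 at offsets 5–6.
U+ECA2 → 3-byte form EE B2 A2 at offsets 7–9.
U+0781 → 2-byte form DE 81 at offsets 10–11.
U+3044 → 3-byte form E3 81 84 at offsets 12–14.
U+0214 → 2-byte form C8 94 at offsets 15–16.
Offset 16 falls in char 7's range; it's byte 2 of C8 94 = 0x94.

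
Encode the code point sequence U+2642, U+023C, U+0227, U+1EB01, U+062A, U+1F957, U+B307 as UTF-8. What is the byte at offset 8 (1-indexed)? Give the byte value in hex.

1-indexed offset 8 is 0-indexed offset 7.
U+2642 → 3-byte form E2 99 82 at offsets 0–2.
U+023C → 2-byte form C8 BC at offsets 3–4.
U+0227 → 2-byte form C8 A7 at offsets 5–6.
U+1EB01 → 4-byte form F0 9E AC 81 at offsets 7–10.
Offset 7 falls in char 4's range; it's byte 1 of F0 9E AC 81 = 0xF0.

0xF0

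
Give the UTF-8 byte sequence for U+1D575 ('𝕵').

U+1D575 = 0x1D575 = 120181 decimal. In range U+10000–U+10FFFF → 4-byte form: 11110xxx 10xxxxxx 10xxxxxx 10xxxxxx.
Binary (21 bits): 000011101010101110101.
Split 3+6+6+6: 000 | 011101 | 010101 | 110101.
Byte 1: 11110000 = 0xF0.
Byte 2: 10011101 = 0x9D.
Byte 3: 10010101 = 0x95.
Byte 4: 10110101 = 0xB5.

F0 9D 95 B5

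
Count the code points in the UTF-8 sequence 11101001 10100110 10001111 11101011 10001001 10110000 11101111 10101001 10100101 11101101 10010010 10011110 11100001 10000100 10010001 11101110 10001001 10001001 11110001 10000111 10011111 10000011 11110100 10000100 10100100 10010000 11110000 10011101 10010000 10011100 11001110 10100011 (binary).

Byte at offset 0: 0xE9 = 11101001 → 3-byte char (#1). Advance 3.
Byte at offset 3: 0xEB = 11101011 → 3-byte char (#2). Advance 3.
Byte at offset 6: 0xEF = 11101111 → 3-byte char (#3). Advance 3.
Byte at offset 9: 0xED = 11101101 → 3-byte char (#4). Advance 3.
Byte at offset 12: 0xE1 = 11100001 → 3-byte char (#5). Advance 3.
Byte at offset 15: 0xEE = 11101110 → 3-byte char (#6). Advance 3.
Byte at offset 18: 0xF1 = 11110001 → 4-byte char (#7). Advance 4.
Byte at offset 22: 0xF4 = 11110100 → 4-byte char (#8). Advance 4.
Byte at offset 26: 0xF0 = 11110000 → 4-byte char (#9). Advance 4.
Byte at offset 30: 0xCE = 11001110 → 2-byte char (#10). Advance 2.
Reached end at offset 32 after 10 code points.

10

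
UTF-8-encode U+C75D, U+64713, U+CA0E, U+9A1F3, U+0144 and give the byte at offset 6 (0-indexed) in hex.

U+C75D → 3-byte form EC 9D 9D at offsets 0–2.
U+64713 → 4-byte form F1 A4 9C 93 at offsets 3–6.
Offset 6 falls in char 2's range; it's byte 4 of F1 A4 9C 93 = 0x93.

0x93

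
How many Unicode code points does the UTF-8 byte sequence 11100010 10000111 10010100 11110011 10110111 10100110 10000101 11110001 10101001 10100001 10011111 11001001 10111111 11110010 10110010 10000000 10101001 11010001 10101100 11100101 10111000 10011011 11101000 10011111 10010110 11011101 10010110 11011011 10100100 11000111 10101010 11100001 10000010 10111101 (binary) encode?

Byte at offset 0: 0xE2 = 11100010 → 3-byte char (#1). Advance 3.
Byte at offset 3: 0xF3 = 11110011 → 4-byte char (#2). Advance 4.
Byte at offset 7: 0xF1 = 11110001 → 4-byte char (#3). Advance 4.
Byte at offset 11: 0xC9 = 11001001 → 2-byte char (#4). Advance 2.
Byte at offset 13: 0xF2 = 11110010 → 4-byte char (#5). Advance 4.
Byte at offset 17: 0xD1 = 11010001 → 2-byte char (#6). Advance 2.
Byte at offset 19: 0xE5 = 11100101 → 3-byte char (#7). Advance 3.
Byte at offset 22: 0xE8 = 11101000 → 3-byte char (#8). Advance 3.
Byte at offset 25: 0xDD = 11011101 → 2-byte char (#9). Advance 2.
Byte at offset 27: 0xDB = 11011011 → 2-byte char (#10). Advance 2.
Byte at offset 29: 0xC7 = 11000111 → 2-byte char (#11). Advance 2.
Byte at offset 31: 0xE1 = 11100001 → 3-byte char (#12). Advance 3.
Reached end at offset 34 after 12 code points.

12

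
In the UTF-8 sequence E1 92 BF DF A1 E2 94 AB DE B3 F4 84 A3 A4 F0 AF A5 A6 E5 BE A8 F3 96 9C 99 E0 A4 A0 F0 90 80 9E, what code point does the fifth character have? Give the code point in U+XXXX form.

Offset 0: leading byte 0xE1 = 11100001 → 3-byte char #1 = E1 92 BF.
Offset 3: leading byte 0xDF = 11011111 → 2-byte char #2 = DF A1.
Offset 5: leading byte 0xE2 = 11100010 → 3-byte char #3 = E2 94 AB.
Offset 8: leading byte 0xDE = 11011110 → 2-byte char #4 = DE B3.
Offset 10: leading byte 0xF4 = 11110100 → 4-byte char #5 = F4 84 A3 A4.
Leading byte 0xF4 = 11110100 matches 11110xxx → 4-byte sequence.
Byte 1: 0xF4 = 11110100, payload 100 (3 bits).
Byte 2: 0x84 = 10000100 (10xxxxxx ✓), payload 000100.
Byte 3: 0xA3 = 10100011 (10xxxxxx ✓), payload 100011.
Byte 4: 0xA4 = 10100100 (10xxxxxx ✓), payload 100100.
Concatenate: 100000100100011100100 = 0x1048E4 (21 bits → U+1048E4).

U+1048E4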